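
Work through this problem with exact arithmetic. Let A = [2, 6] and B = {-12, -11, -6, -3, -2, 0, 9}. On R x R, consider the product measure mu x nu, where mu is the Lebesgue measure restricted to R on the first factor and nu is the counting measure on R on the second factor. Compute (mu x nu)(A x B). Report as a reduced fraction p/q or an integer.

For a measurable rectangle A x B, the product measure satisfies
  (mu x nu)(A x B) = mu(A) * nu(B).
  mu(A) = 4.
  nu(B) = 7.
  (mu x nu)(A x B) = 4 * 7 = 28.

28


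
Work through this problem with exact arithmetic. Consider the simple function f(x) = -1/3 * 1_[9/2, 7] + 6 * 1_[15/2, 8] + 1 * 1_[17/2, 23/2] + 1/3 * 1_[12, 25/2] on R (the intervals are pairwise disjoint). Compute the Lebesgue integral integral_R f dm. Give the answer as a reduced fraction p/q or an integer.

For a simple function f = sum_i c_i * 1_{A_i} with disjoint A_i,
  integral f dm = sum_i c_i * m(A_i).
Lengths of the A_i:
  m(A_1) = 7 - 9/2 = 5/2.
  m(A_2) = 8 - 15/2 = 1/2.
  m(A_3) = 23/2 - 17/2 = 3.
  m(A_4) = 25/2 - 12 = 1/2.
Contributions c_i * m(A_i):
  (-1/3) * (5/2) = -5/6.
  (6) * (1/2) = 3.
  (1) * (3) = 3.
  (1/3) * (1/2) = 1/6.
Total: -5/6 + 3 + 3 + 1/6 = 16/3.

16/3


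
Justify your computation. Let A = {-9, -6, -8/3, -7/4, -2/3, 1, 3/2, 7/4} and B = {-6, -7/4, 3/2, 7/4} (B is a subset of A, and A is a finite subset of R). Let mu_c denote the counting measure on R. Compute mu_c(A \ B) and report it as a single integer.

Counting measure assigns mu_c(E) = |E| (number of elements) when E is finite. For B subset A, A \ B is the set of elements of A not in B, so |A \ B| = |A| - |B|.
|A| = 8, |B| = 4, so mu_c(A \ B) = 8 - 4 = 4.

4


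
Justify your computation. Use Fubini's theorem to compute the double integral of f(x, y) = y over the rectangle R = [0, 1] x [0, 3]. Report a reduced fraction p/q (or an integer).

f(x, y) is a tensor product of a function of x and a function of y, and both factors are bounded continuous (hence Lebesgue integrable) on the rectangle, so Fubini's theorem applies:
  integral_R f d(m x m) = (integral_a1^b1 1 dx) * (integral_a2^b2 y dy).
Inner integral in x: integral_{0}^{1} 1 dx = (1^1 - 0^1)/1
  = 1.
Inner integral in y: integral_{0}^{3} y dy = (3^2 - 0^2)/2
  = 9/2.
Product: (1) * (9/2) = 9/2.

9/2


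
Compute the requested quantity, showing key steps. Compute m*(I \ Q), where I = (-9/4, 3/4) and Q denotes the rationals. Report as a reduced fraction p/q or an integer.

The interval I = (-9/4, 3/4) has m(I) = 3/4 - (-9/4) = 3 (endpoints are measure-zero, so open/closed/half-open agree). Write I = (I cap Q) u (I \ Q). The rationals in I are countable, so m*(I cap Q) = 0 (cover each rational by intervals whose total length is arbitrarily small). By countable subadditivity m*(I) <= m*(I cap Q) + m*(I \ Q), hence m*(I \ Q) >= m(I) = 3. The reverse inequality m*(I \ Q) <= m*(I) = 3 is trivial since (I \ Q) is a subset of I. Therefore m*(I \ Q) = 3.

3


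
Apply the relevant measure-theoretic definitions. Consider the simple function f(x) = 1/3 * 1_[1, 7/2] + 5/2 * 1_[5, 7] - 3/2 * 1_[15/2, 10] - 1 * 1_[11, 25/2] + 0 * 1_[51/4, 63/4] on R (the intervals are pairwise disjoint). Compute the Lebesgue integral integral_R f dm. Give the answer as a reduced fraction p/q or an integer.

For a simple function f = sum_i c_i * 1_{A_i} with disjoint A_i,
  integral f dm = sum_i c_i * m(A_i).
Lengths of the A_i:
  m(A_1) = 7/2 - 1 = 5/2.
  m(A_2) = 7 - 5 = 2.
  m(A_3) = 10 - 15/2 = 5/2.
  m(A_4) = 25/2 - 11 = 3/2.
  m(A_5) = 63/4 - 51/4 = 3.
Contributions c_i * m(A_i):
  (1/3) * (5/2) = 5/6.
  (5/2) * (2) = 5.
  (-3/2) * (5/2) = -15/4.
  (-1) * (3/2) = -3/2.
  (0) * (3) = 0.
Total: 5/6 + 5 - 15/4 - 3/2 + 0 = 7/12.

7/12


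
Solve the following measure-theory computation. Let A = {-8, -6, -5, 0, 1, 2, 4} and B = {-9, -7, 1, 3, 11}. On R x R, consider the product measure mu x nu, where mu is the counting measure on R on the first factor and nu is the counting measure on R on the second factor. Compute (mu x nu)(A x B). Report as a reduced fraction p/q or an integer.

For a measurable rectangle A x B, the product measure satisfies
  (mu x nu)(A x B) = mu(A) * nu(B).
  mu(A) = 7.
  nu(B) = 5.
  (mu x nu)(A x B) = 7 * 5 = 35.

35


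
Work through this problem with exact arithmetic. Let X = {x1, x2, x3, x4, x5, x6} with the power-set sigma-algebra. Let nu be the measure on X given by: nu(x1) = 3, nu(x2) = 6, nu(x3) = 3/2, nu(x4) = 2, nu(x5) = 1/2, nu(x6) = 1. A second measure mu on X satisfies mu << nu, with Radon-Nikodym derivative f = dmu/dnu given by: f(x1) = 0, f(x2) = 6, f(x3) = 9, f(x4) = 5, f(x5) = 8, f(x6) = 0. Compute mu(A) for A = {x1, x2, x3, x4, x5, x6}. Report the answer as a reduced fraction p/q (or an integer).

By the defining property of the Radon-Nikodym derivative, for every measurable set A,
  mu(A) = integral_A f dnu.
Since nu is a discrete measure concentrated on the atoms of X, the integral over A reduces to the sum
  mu(A) = sum_{x in A} f(x) * nu({x}).
Computing each term:
  x1: f(x1) * nu(x1) = 0 * 3 = 0.
  x2: f(x2) * nu(x2) = 6 * 6 = 36.
  x3: f(x3) * nu(x3) = 9 * 3/2 = 27/2.
  x4: f(x4) * nu(x4) = 5 * 2 = 10.
  x5: f(x5) * nu(x5) = 8 * 1/2 = 4.
  x6: f(x6) * nu(x6) = 0 * 1 = 0.
Summing: mu(A) = 0 + 36 + 27/2 + 10 + 4 + 0 = 127/2.

127/2


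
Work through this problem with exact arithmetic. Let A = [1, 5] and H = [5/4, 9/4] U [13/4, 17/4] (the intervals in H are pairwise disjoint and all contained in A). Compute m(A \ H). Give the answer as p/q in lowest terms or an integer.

The ambient interval has length m(A) = 5 - 1 = 4.
Since the holes are disjoint and sit inside A, by finite additivity
  m(H) = sum_i (b_i - a_i), and m(A \ H) = m(A) - m(H).
Computing the hole measures:
  m(H_1) = 9/4 - 5/4 = 1.
  m(H_2) = 17/4 - 13/4 = 1.
Summed: m(H) = 1 + 1 = 2.
So m(A \ H) = 4 - 2 = 2.

2


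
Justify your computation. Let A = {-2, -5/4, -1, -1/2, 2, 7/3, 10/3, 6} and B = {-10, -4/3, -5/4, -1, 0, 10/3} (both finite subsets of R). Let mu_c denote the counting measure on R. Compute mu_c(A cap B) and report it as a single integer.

Counting measure on a finite set equals cardinality. mu_c(A cap B) = |A cap B| (elements appearing in both).
Enumerating the elements of A that also lie in B gives 3 element(s).
So mu_c(A cap B) = 3.

3


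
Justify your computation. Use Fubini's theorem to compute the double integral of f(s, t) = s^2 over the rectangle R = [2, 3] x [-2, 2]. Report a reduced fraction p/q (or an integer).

f(s, t) is a tensor product of a function of s and a function of t, and both factors are bounded continuous (hence Lebesgue integrable) on the rectangle, so Fubini's theorem applies:
  integral_R f d(m x m) = (integral_a1^b1 s^2 ds) * (integral_a2^b2 1 dt).
Inner integral in s: integral_{2}^{3} s^2 ds = (3^3 - 2^3)/3
  = 19/3.
Inner integral in t: integral_{-2}^{2} 1 dt = (2^1 - (-2)^1)/1
  = 4.
Product: (19/3) * (4) = 76/3.

76/3


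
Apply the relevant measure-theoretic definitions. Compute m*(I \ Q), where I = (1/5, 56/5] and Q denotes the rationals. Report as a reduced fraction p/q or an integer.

The interval I = (1/5, 56/5] has m(I) = 56/5 - 1/5 = 11 (endpoints are measure-zero, so open/closed/half-open agree). Write I = (I cap Q) u (I \ Q). The rationals in I are countable, so m*(I cap Q) = 0 (cover each rational by intervals whose total length is arbitrarily small). By countable subadditivity m*(I) <= m*(I cap Q) + m*(I \ Q), hence m*(I \ Q) >= m(I) = 11. The reverse inequality m*(I \ Q) <= m*(I) = 11 is trivial since (I \ Q) is a subset of I. Therefore m*(I \ Q) = 11.

11


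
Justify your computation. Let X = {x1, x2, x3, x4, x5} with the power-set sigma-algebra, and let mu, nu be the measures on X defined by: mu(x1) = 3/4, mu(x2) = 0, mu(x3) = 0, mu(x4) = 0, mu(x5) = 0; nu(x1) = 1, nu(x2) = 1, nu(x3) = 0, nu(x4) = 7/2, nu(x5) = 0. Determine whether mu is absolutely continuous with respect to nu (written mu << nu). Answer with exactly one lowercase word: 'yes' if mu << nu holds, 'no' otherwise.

mu << nu means: every nu-null measurable set is also mu-null; equivalently, for every atom x, if nu({x}) = 0 then mu({x}) = 0.
Checking each atom:
  x1: nu = 1 > 0 -> no constraint.
  x2: nu = 1 > 0 -> no constraint.
  x3: nu = 0, mu = 0 -> consistent with mu << nu.
  x4: nu = 7/2 > 0 -> no constraint.
  x5: nu = 0, mu = 0 -> consistent with mu << nu.
No atom violates the condition. Therefore mu << nu.

yes


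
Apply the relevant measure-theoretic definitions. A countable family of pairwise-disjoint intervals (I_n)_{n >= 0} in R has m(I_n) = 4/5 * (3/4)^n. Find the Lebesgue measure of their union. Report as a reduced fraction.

By countable additivity of the Lebesgue measure on pairwise disjoint measurable sets,
  m(union_{n >= 0} I_n) = sum_{n >= 0} m(I_n) = sum_{n >= 0} a * r^n,
  with a = 4/5 and r = 3/4.
Since 0 < r = 3/4 < 1, the geometric series converges:
  sum_{n >= 0} a * r^n = a / (1 - r).
  = 4/5 / (1 - 3/4)
  = 4/5 / (1/4)
  = 16/5.

16/5


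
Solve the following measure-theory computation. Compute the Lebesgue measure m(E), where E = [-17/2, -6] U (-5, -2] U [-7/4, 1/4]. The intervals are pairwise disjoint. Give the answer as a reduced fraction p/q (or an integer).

For pairwise disjoint intervals, m(union_i I_i) = sum_i m(I_i),
and m is invariant under swapping open/closed endpoints (single points have measure 0).
So m(E) = sum_i (b_i - a_i).
  I_1 has length -6 - (-17/2) = 5/2.
  I_2 has length -2 - (-5) = 3.
  I_3 has length 1/4 - (-7/4) = 2.
Summing:
  m(E) = 5/2 + 3 + 2 = 15/2.

15/2


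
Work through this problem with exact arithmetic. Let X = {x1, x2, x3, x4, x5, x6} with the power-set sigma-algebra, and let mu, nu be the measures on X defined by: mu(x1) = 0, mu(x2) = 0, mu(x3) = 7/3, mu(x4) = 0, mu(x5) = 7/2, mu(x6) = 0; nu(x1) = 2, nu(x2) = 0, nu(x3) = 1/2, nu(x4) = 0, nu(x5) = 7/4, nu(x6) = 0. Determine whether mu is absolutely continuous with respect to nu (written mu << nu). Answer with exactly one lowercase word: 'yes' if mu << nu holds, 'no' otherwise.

mu << nu means: every nu-null measurable set is also mu-null; equivalently, for every atom x, if nu({x}) = 0 then mu({x}) = 0.
Checking each atom:
  x1: nu = 2 > 0 -> no constraint.
  x2: nu = 0, mu = 0 -> consistent with mu << nu.
  x3: nu = 1/2 > 0 -> no constraint.
  x4: nu = 0, mu = 0 -> consistent with mu << nu.
  x5: nu = 7/4 > 0 -> no constraint.
  x6: nu = 0, mu = 0 -> consistent with mu << nu.
No atom violates the condition. Therefore mu << nu.

yes


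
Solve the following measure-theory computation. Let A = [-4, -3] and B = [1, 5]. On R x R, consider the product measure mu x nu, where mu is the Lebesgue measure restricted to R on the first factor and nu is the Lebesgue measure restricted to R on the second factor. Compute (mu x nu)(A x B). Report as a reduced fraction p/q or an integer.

For a measurable rectangle A x B, the product measure satisfies
  (mu x nu)(A x B) = mu(A) * nu(B).
  mu(A) = 1.
  nu(B) = 4.
  (mu x nu)(A x B) = 1 * 4 = 4.

4


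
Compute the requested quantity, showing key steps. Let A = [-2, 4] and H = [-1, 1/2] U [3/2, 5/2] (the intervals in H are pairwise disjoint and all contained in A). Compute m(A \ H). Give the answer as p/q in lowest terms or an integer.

The ambient interval has length m(A) = 4 - (-2) = 6.
Since the holes are disjoint and sit inside A, by finite additivity
  m(H) = sum_i (b_i - a_i), and m(A \ H) = m(A) - m(H).
Computing the hole measures:
  m(H_1) = 1/2 - (-1) = 3/2.
  m(H_2) = 5/2 - 3/2 = 1.
Summed: m(H) = 3/2 + 1 = 5/2.
So m(A \ H) = 6 - 5/2 = 7/2.

7/2


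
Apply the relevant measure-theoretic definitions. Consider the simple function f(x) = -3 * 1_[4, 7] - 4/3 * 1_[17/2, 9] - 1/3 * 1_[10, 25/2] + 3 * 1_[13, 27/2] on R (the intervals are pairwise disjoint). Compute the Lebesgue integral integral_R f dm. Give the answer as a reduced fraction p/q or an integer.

For a simple function f = sum_i c_i * 1_{A_i} with disjoint A_i,
  integral f dm = sum_i c_i * m(A_i).
Lengths of the A_i:
  m(A_1) = 7 - 4 = 3.
  m(A_2) = 9 - 17/2 = 1/2.
  m(A_3) = 25/2 - 10 = 5/2.
  m(A_4) = 27/2 - 13 = 1/2.
Contributions c_i * m(A_i):
  (-3) * (3) = -9.
  (-4/3) * (1/2) = -2/3.
  (-1/3) * (5/2) = -5/6.
  (3) * (1/2) = 3/2.
Total: -9 - 2/3 - 5/6 + 3/2 = -9.

-9


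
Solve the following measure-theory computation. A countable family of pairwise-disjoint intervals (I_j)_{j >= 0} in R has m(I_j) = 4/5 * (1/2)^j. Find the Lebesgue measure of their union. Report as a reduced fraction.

By countable additivity of the Lebesgue measure on pairwise disjoint measurable sets,
  m(union_{j >= 0} I_j) = sum_{j >= 0} m(I_j) = sum_{j >= 0} a * r^j,
  with a = 4/5 and r = 1/2.
Since 0 < r = 1/2 < 1, the geometric series converges:
  sum_{j >= 0} a * r^j = a / (1 - r).
  = 4/5 / (1 - 1/2)
  = 4/5 / (1/2)
  = 8/5.

8/5


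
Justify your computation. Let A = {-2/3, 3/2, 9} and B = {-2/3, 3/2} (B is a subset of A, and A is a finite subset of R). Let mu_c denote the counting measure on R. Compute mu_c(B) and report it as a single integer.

Counting measure assigns mu_c(E) = |E| (number of elements) when E is finite.
B has 2 element(s), so mu_c(B) = 2.

2


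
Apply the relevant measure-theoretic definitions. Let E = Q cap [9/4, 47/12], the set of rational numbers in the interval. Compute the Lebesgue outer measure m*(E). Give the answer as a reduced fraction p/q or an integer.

Q cap [9/4, 47/12] is countable; list its elements as q_1, q_2, ... . Fix eps > 0 and cover the k-th point by an interval of length eps * 2^(-k). The cover has total length eps * sum_{k>=1} 2^(-k) = eps, so by definition of outer measure m*(Q cap [9/4, 47/12]) <= eps. Since eps was arbitrary and m* >= 0, the outer measure is 0.

0


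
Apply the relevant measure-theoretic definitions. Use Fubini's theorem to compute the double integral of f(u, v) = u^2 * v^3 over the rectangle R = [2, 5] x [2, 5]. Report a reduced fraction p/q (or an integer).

f(u, v) is a tensor product of a function of u and a function of v, and both factors are bounded continuous (hence Lebesgue integrable) on the rectangle, so Fubini's theorem applies:
  integral_R f d(m x m) = (integral_a1^b1 u^2 du) * (integral_a2^b2 v^3 dv).
Inner integral in u: integral_{2}^{5} u^2 du = (5^3 - 2^3)/3
  = 39.
Inner integral in v: integral_{2}^{5} v^3 dv = (5^4 - 2^4)/4
  = 609/4.
Product: (39) * (609/4) = 23751/4.

23751/4


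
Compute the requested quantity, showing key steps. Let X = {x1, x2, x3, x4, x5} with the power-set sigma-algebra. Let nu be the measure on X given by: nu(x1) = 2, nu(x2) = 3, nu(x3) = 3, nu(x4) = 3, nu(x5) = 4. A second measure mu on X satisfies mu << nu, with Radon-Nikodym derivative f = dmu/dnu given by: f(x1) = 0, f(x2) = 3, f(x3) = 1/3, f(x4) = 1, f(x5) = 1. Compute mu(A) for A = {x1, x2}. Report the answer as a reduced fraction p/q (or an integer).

By the defining property of the Radon-Nikodym derivative, for every measurable set A,
  mu(A) = integral_A f dnu.
Since nu is a discrete measure concentrated on the atoms of X, the integral over A reduces to the sum
  mu(A) = sum_{x in A} f(x) * nu({x}).
Computing each term:
  x1: f(x1) * nu(x1) = 0 * 2 = 0.
  x2: f(x2) * nu(x2) = 3 * 3 = 9.
Summing: mu(A) = 0 + 9 = 9.

9


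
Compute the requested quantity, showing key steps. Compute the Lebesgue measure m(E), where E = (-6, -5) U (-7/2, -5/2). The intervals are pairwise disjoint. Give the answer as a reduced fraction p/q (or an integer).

For pairwise disjoint intervals, m(union_i I_i) = sum_i m(I_i),
and m is invariant under swapping open/closed endpoints (single points have measure 0).
So m(E) = sum_i (b_i - a_i).
  I_1 has length -5 - (-6) = 1.
  I_2 has length -5/2 - (-7/2) = 1.
Summing:
  m(E) = 1 + 1 = 2.

2


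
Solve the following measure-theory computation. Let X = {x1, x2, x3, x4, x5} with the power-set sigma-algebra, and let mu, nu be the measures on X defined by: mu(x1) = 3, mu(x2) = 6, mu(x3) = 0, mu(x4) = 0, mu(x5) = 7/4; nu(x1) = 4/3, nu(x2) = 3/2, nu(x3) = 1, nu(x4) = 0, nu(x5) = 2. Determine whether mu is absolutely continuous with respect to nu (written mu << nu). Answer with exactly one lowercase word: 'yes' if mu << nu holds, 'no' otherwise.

mu << nu means: every nu-null measurable set is also mu-null; equivalently, for every atom x, if nu({x}) = 0 then mu({x}) = 0.
Checking each atom:
  x1: nu = 4/3 > 0 -> no constraint.
  x2: nu = 3/2 > 0 -> no constraint.
  x3: nu = 1 > 0 -> no constraint.
  x4: nu = 0, mu = 0 -> consistent with mu << nu.
  x5: nu = 2 > 0 -> no constraint.
No atom violates the condition. Therefore mu << nu.

yes


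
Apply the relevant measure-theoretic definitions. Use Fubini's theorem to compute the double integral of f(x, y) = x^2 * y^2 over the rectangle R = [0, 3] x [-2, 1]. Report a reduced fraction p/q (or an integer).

f(x, y) is a tensor product of a function of x and a function of y, and both factors are bounded continuous (hence Lebesgue integrable) on the rectangle, so Fubini's theorem applies:
  integral_R f d(m x m) = (integral_a1^b1 x^2 dx) * (integral_a2^b2 y^2 dy).
Inner integral in x: integral_{0}^{3} x^2 dx = (3^3 - 0^3)/3
  = 9.
Inner integral in y: integral_{-2}^{1} y^2 dy = (1^3 - (-2)^3)/3
  = 3.
Product: (9) * (3) = 27.

27


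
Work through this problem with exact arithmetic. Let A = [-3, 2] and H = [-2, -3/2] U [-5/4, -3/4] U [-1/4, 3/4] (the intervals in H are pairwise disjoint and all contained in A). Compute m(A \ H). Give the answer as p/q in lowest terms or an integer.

The ambient interval has length m(A) = 2 - (-3) = 5.
Since the holes are disjoint and sit inside A, by finite additivity
  m(H) = sum_i (b_i - a_i), and m(A \ H) = m(A) - m(H).
Computing the hole measures:
  m(H_1) = -3/2 - (-2) = 1/2.
  m(H_2) = -3/4 - (-5/4) = 1/2.
  m(H_3) = 3/4 - (-1/4) = 1.
Summed: m(H) = 1/2 + 1/2 + 1 = 2.
So m(A \ H) = 5 - 2 = 3.

3


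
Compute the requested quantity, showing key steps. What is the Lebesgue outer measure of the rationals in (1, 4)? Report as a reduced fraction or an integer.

E = Q cap (1, 4) is a subset of Q, which is countable. Enumerate Q = {q_1, q_2, ...}; for any eps > 0, cover q_k by the open interval (q_k - eps/2^(k+1), q_k + eps/2^(k+1)), of length eps/2^k. The total cover length is sum_{k>=1} eps/2^k = eps. Hence m*(E) <= m*(Q) <= eps for every eps > 0, and since outer measure is non-negative, m*(E) = 0.

0


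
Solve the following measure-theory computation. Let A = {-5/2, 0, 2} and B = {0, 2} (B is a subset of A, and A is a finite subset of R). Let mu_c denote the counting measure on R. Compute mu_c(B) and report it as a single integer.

Counting measure assigns mu_c(E) = |E| (number of elements) when E is finite.
B has 2 element(s), so mu_c(B) = 2.

2


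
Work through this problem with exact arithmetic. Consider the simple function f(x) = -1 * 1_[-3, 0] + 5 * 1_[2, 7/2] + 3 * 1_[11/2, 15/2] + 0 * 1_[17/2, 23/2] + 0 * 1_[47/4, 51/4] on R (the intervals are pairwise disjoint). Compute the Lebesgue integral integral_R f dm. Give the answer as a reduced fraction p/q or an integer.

For a simple function f = sum_i c_i * 1_{A_i} with disjoint A_i,
  integral f dm = sum_i c_i * m(A_i).
Lengths of the A_i:
  m(A_1) = 0 - (-3) = 3.
  m(A_2) = 7/2 - 2 = 3/2.
  m(A_3) = 15/2 - 11/2 = 2.
  m(A_4) = 23/2 - 17/2 = 3.
  m(A_5) = 51/4 - 47/4 = 1.
Contributions c_i * m(A_i):
  (-1) * (3) = -3.
  (5) * (3/2) = 15/2.
  (3) * (2) = 6.
  (0) * (3) = 0.
  (0) * (1) = 0.
Total: -3 + 15/2 + 6 + 0 + 0 = 21/2.

21/2


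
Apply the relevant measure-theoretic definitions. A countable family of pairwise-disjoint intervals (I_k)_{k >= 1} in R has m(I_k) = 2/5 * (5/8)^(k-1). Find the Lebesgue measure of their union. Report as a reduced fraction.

By countable additivity of the Lebesgue measure on pairwise disjoint measurable sets,
  m(union_{k >= 1} I_k) = sum_{k >= 1} m(I_k) = sum_{k >= 1} a * r^(k-1),
  with a = 2/5 and r = 5/8.
Since 0 < r = 5/8 < 1, the geometric series converges:
  sum_{k >= 1} a * r^(k-1) = a / (1 - r).
  = 2/5 / (1 - 5/8)
  = 2/5 / (3/8)
  = 16/15.

16/15


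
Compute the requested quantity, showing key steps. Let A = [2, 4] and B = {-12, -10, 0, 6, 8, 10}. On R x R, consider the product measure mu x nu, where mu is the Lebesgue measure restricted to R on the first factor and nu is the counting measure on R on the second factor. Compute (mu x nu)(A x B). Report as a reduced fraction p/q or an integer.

For a measurable rectangle A x B, the product measure satisfies
  (mu x nu)(A x B) = mu(A) * nu(B).
  mu(A) = 2.
  nu(B) = 6.
  (mu x nu)(A x B) = 2 * 6 = 12.

12


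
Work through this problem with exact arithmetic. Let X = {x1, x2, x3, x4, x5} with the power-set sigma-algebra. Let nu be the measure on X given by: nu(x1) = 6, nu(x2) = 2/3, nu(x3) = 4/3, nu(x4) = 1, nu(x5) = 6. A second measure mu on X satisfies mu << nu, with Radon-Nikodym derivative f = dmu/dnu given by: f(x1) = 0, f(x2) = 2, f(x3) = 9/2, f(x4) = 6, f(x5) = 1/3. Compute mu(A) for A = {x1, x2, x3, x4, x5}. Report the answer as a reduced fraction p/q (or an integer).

By the defining property of the Radon-Nikodym derivative, for every measurable set A,
  mu(A) = integral_A f dnu.
Since nu is a discrete measure concentrated on the atoms of X, the integral over A reduces to the sum
  mu(A) = sum_{x in A} f(x) * nu({x}).
Computing each term:
  x1: f(x1) * nu(x1) = 0 * 6 = 0.
  x2: f(x2) * nu(x2) = 2 * 2/3 = 4/3.
  x3: f(x3) * nu(x3) = 9/2 * 4/3 = 6.
  x4: f(x4) * nu(x4) = 6 * 1 = 6.
  x5: f(x5) * nu(x5) = 1/3 * 6 = 2.
Summing: mu(A) = 0 + 4/3 + 6 + 6 + 2 = 46/3.

46/3


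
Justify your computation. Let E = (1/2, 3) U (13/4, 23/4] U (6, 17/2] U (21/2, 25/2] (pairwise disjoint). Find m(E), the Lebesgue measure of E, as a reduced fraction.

For pairwise disjoint intervals, m(union_i I_i) = sum_i m(I_i),
and m is invariant under swapping open/closed endpoints (single points have measure 0).
So m(E) = sum_i (b_i - a_i).
  I_1 has length 3 - 1/2 = 5/2.
  I_2 has length 23/4 - 13/4 = 5/2.
  I_3 has length 17/2 - 6 = 5/2.
  I_4 has length 25/2 - 21/2 = 2.
Summing:
  m(E) = 5/2 + 5/2 + 5/2 + 2 = 19/2.

19/2


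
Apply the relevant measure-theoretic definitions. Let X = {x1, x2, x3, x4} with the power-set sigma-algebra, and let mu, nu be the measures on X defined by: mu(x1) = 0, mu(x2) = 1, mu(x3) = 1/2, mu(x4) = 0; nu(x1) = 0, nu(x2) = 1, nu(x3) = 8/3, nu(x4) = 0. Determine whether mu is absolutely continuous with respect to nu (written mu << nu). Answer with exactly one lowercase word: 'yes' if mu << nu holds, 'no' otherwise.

mu << nu means: every nu-null measurable set is also mu-null; equivalently, for every atom x, if nu({x}) = 0 then mu({x}) = 0.
Checking each atom:
  x1: nu = 0, mu = 0 -> consistent with mu << nu.
  x2: nu = 1 > 0 -> no constraint.
  x3: nu = 8/3 > 0 -> no constraint.
  x4: nu = 0, mu = 0 -> consistent with mu << nu.
No atom violates the condition. Therefore mu << nu.

yes


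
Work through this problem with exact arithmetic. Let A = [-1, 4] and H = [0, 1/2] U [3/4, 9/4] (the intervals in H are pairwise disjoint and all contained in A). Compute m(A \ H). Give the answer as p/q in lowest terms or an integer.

The ambient interval has length m(A) = 4 - (-1) = 5.
Since the holes are disjoint and sit inside A, by finite additivity
  m(H) = sum_i (b_i - a_i), and m(A \ H) = m(A) - m(H).
Computing the hole measures:
  m(H_1) = 1/2 - 0 = 1/2.
  m(H_2) = 9/4 - 3/4 = 3/2.
Summed: m(H) = 1/2 + 3/2 = 2.
So m(A \ H) = 5 - 2 = 3.

3


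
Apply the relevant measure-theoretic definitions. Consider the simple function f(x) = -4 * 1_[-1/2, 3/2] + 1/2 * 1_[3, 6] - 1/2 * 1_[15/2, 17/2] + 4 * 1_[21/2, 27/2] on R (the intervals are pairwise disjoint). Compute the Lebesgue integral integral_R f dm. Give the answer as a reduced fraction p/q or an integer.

For a simple function f = sum_i c_i * 1_{A_i} with disjoint A_i,
  integral f dm = sum_i c_i * m(A_i).
Lengths of the A_i:
  m(A_1) = 3/2 - (-1/2) = 2.
  m(A_2) = 6 - 3 = 3.
  m(A_3) = 17/2 - 15/2 = 1.
  m(A_4) = 27/2 - 21/2 = 3.
Contributions c_i * m(A_i):
  (-4) * (2) = -8.
  (1/2) * (3) = 3/2.
  (-1/2) * (1) = -1/2.
  (4) * (3) = 12.
Total: -8 + 3/2 - 1/2 + 12 = 5.

5


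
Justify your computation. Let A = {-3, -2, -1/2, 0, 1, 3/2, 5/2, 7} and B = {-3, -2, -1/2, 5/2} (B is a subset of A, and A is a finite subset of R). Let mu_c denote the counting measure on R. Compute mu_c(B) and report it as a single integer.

Counting measure assigns mu_c(E) = |E| (number of elements) when E is finite.
B has 4 element(s), so mu_c(B) = 4.

4


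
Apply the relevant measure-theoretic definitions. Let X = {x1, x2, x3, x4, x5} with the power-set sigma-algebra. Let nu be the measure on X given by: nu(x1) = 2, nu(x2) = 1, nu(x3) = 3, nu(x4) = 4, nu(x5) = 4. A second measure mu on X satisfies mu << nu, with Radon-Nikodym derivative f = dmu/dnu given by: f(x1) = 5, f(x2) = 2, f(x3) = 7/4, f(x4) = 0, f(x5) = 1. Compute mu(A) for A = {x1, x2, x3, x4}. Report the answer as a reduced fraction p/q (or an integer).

By the defining property of the Radon-Nikodym derivative, for every measurable set A,
  mu(A) = integral_A f dnu.
Since nu is a discrete measure concentrated on the atoms of X, the integral over A reduces to the sum
  mu(A) = sum_{x in A} f(x) * nu({x}).
Computing each term:
  x1: f(x1) * nu(x1) = 5 * 2 = 10.
  x2: f(x2) * nu(x2) = 2 * 1 = 2.
  x3: f(x3) * nu(x3) = 7/4 * 3 = 21/4.
  x4: f(x4) * nu(x4) = 0 * 4 = 0.
Summing: mu(A) = 10 + 2 + 21/4 + 0 = 69/4.

69/4


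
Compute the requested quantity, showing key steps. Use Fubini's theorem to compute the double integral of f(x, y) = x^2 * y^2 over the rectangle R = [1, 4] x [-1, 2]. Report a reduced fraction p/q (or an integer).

f(x, y) is a tensor product of a function of x and a function of y, and both factors are bounded continuous (hence Lebesgue integrable) on the rectangle, so Fubini's theorem applies:
  integral_R f d(m x m) = (integral_a1^b1 x^2 dx) * (integral_a2^b2 y^2 dy).
Inner integral in x: integral_{1}^{4} x^2 dx = (4^3 - 1^3)/3
  = 21.
Inner integral in y: integral_{-1}^{2} y^2 dy = (2^3 - (-1)^3)/3
  = 3.
Product: (21) * (3) = 63.

63


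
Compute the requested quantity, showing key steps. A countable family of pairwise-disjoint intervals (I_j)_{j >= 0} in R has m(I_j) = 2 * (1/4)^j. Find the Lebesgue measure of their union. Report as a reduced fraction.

By countable additivity of the Lebesgue measure on pairwise disjoint measurable sets,
  m(union_{j >= 0} I_j) = sum_{j >= 0} m(I_j) = sum_{j >= 0} a * r^j,
  with a = 2 and r = 1/4.
Since 0 < r = 1/4 < 1, the geometric series converges:
  sum_{j >= 0} a * r^j = a / (1 - r).
  = 2 / (1 - 1/4)
  = 2 / (3/4)
  = 8/3.

8/3


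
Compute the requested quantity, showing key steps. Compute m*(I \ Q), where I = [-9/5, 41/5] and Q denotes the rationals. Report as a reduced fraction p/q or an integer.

The interval I = [-9/5, 41/5] has m(I) = 41/5 - (-9/5) = 10 (endpoints are measure-zero, so open/closed/half-open agree). Write I = (I cap Q) u (I \ Q). The rationals in I are countable, so m*(I cap Q) = 0 (cover each rational by intervals whose total length is arbitrarily small). By countable subadditivity m*(I) <= m*(I cap Q) + m*(I \ Q), hence m*(I \ Q) >= m(I) = 10. The reverse inequality m*(I \ Q) <= m*(I) = 10 is trivial since (I \ Q) is a subset of I. Therefore m*(I \ Q) = 10.

10


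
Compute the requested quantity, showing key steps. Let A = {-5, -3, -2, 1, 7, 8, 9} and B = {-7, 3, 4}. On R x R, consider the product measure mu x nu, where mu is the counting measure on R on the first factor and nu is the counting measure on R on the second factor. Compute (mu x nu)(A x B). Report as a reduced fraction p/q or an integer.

For a measurable rectangle A x B, the product measure satisfies
  (mu x nu)(A x B) = mu(A) * nu(B).
  mu(A) = 7.
  nu(B) = 3.
  (mu x nu)(A x B) = 7 * 3 = 21.

21


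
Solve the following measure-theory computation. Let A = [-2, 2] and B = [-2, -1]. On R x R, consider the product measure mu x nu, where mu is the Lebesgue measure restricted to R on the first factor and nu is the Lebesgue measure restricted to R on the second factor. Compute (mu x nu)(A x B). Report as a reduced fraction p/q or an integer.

For a measurable rectangle A x B, the product measure satisfies
  (mu x nu)(A x B) = mu(A) * nu(B).
  mu(A) = 4.
  nu(B) = 1.
  (mu x nu)(A x B) = 4 * 1 = 4.

4


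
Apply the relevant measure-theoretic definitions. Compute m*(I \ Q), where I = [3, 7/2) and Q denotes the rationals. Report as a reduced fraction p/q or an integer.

The interval I = [3, 7/2) has m(I) = 7/2 - 3 = 1/2 (endpoints are measure-zero, so open/closed/half-open agree). Write I = (I cap Q) u (I \ Q). The rationals in I are countable, so m*(I cap Q) = 0 (cover each rational by intervals whose total length is arbitrarily small). By countable subadditivity m*(I) <= m*(I cap Q) + m*(I \ Q), hence m*(I \ Q) >= m(I) = 1/2. The reverse inequality m*(I \ Q) <= m*(I) = 1/2 is trivial since (I \ Q) is a subset of I. Therefore m*(I \ Q) = 1/2.

1/2


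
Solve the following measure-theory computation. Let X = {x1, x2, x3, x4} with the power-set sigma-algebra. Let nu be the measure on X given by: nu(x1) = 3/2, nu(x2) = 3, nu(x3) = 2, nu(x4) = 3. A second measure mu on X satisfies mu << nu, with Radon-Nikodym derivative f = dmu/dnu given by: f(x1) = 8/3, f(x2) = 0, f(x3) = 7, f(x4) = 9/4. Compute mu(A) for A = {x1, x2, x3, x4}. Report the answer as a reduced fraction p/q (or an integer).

By the defining property of the Radon-Nikodym derivative, for every measurable set A,
  mu(A) = integral_A f dnu.
Since nu is a discrete measure concentrated on the atoms of X, the integral over A reduces to the sum
  mu(A) = sum_{x in A} f(x) * nu({x}).
Computing each term:
  x1: f(x1) * nu(x1) = 8/3 * 3/2 = 4.
  x2: f(x2) * nu(x2) = 0 * 3 = 0.
  x3: f(x3) * nu(x3) = 7 * 2 = 14.
  x4: f(x4) * nu(x4) = 9/4 * 3 = 27/4.
Summing: mu(A) = 4 + 0 + 14 + 27/4 = 99/4.

99/4


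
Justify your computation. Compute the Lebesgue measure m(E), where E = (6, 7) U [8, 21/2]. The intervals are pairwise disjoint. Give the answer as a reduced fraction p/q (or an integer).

For pairwise disjoint intervals, m(union_i I_i) = sum_i m(I_i),
and m is invariant under swapping open/closed endpoints (single points have measure 0).
So m(E) = sum_i (b_i - a_i).
  I_1 has length 7 - 6 = 1.
  I_2 has length 21/2 - 8 = 5/2.
Summing:
  m(E) = 1 + 5/2 = 7/2.

7/2


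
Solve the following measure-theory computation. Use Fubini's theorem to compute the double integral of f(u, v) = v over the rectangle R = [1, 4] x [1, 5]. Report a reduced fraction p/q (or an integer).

f(u, v) is a tensor product of a function of u and a function of v, and both factors are bounded continuous (hence Lebesgue integrable) on the rectangle, so Fubini's theorem applies:
  integral_R f d(m x m) = (integral_a1^b1 1 du) * (integral_a2^b2 v dv).
Inner integral in u: integral_{1}^{4} 1 du = (4^1 - 1^1)/1
  = 3.
Inner integral in v: integral_{1}^{5} v dv = (5^2 - 1^2)/2
  = 12.
Product: (3) * (12) = 36.

36


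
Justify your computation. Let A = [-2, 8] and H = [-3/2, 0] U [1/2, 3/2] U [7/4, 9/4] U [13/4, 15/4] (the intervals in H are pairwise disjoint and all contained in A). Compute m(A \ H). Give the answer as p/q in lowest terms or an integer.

The ambient interval has length m(A) = 8 - (-2) = 10.
Since the holes are disjoint and sit inside A, by finite additivity
  m(H) = sum_i (b_i - a_i), and m(A \ H) = m(A) - m(H).
Computing the hole measures:
  m(H_1) = 0 - (-3/2) = 3/2.
  m(H_2) = 3/2 - 1/2 = 1.
  m(H_3) = 9/4 - 7/4 = 1/2.
  m(H_4) = 15/4 - 13/4 = 1/2.
Summed: m(H) = 3/2 + 1 + 1/2 + 1/2 = 7/2.
So m(A \ H) = 10 - 7/2 = 13/2.

13/2


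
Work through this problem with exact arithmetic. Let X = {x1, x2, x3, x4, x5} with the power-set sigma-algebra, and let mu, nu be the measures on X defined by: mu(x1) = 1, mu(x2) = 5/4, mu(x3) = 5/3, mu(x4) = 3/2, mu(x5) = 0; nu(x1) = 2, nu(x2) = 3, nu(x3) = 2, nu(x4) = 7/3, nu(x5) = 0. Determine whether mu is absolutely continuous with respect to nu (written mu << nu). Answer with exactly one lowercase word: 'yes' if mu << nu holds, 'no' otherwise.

mu << nu means: every nu-null measurable set is also mu-null; equivalently, for every atom x, if nu({x}) = 0 then mu({x}) = 0.
Checking each atom:
  x1: nu = 2 > 0 -> no constraint.
  x2: nu = 3 > 0 -> no constraint.
  x3: nu = 2 > 0 -> no constraint.
  x4: nu = 7/3 > 0 -> no constraint.
  x5: nu = 0, mu = 0 -> consistent with mu << nu.
No atom violates the condition. Therefore mu << nu.

yes


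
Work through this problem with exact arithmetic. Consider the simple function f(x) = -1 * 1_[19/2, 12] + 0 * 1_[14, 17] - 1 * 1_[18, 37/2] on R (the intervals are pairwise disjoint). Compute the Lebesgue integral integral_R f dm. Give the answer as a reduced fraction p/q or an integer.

For a simple function f = sum_i c_i * 1_{A_i} with disjoint A_i,
  integral f dm = sum_i c_i * m(A_i).
Lengths of the A_i:
  m(A_1) = 12 - 19/2 = 5/2.
  m(A_2) = 17 - 14 = 3.
  m(A_3) = 37/2 - 18 = 1/2.
Contributions c_i * m(A_i):
  (-1) * (5/2) = -5/2.
  (0) * (3) = 0.
  (-1) * (1/2) = -1/2.
Total: -5/2 + 0 - 1/2 = -3.

-3


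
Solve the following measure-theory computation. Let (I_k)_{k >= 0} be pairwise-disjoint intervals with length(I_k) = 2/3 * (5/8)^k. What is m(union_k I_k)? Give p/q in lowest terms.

By countable additivity of the Lebesgue measure on pairwise disjoint measurable sets,
  m(union_{k >= 0} I_k) = sum_{k >= 0} m(I_k) = sum_{k >= 0} a * r^k,
  with a = 2/3 and r = 5/8.
Since 0 < r = 5/8 < 1, the geometric series converges:
  sum_{k >= 0} a * r^k = a / (1 - r).
  = 2/3 / (1 - 5/8)
  = 2/3 / (3/8)
  = 16/9.

16/9


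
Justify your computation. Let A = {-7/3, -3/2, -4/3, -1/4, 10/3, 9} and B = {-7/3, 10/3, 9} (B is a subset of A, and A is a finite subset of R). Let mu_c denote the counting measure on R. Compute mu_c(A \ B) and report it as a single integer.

Counting measure assigns mu_c(E) = |E| (number of elements) when E is finite. For B subset A, A \ B is the set of elements of A not in B, so |A \ B| = |A| - |B|.
|A| = 6, |B| = 3, so mu_c(A \ B) = 6 - 3 = 3.

3


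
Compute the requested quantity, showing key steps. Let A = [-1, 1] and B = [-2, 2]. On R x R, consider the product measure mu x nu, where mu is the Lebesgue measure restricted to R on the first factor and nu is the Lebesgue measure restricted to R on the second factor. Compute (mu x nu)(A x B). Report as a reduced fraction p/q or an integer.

For a measurable rectangle A x B, the product measure satisfies
  (mu x nu)(A x B) = mu(A) * nu(B).
  mu(A) = 2.
  nu(B) = 4.
  (mu x nu)(A x B) = 2 * 4 = 8.

8


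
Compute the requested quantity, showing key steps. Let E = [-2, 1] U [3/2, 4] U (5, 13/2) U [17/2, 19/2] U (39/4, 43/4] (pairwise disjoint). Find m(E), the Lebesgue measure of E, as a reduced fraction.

For pairwise disjoint intervals, m(union_i I_i) = sum_i m(I_i),
and m is invariant under swapping open/closed endpoints (single points have measure 0).
So m(E) = sum_i (b_i - a_i).
  I_1 has length 1 - (-2) = 3.
  I_2 has length 4 - 3/2 = 5/2.
  I_3 has length 13/2 - 5 = 3/2.
  I_4 has length 19/2 - 17/2 = 1.
  I_5 has length 43/4 - 39/4 = 1.
Summing:
  m(E) = 3 + 5/2 + 3/2 + 1 + 1 = 9.

9


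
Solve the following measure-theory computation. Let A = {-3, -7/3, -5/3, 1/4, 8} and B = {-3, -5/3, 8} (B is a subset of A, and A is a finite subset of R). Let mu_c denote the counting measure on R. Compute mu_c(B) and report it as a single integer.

Counting measure assigns mu_c(E) = |E| (number of elements) when E is finite.
B has 3 element(s), so mu_c(B) = 3.

3


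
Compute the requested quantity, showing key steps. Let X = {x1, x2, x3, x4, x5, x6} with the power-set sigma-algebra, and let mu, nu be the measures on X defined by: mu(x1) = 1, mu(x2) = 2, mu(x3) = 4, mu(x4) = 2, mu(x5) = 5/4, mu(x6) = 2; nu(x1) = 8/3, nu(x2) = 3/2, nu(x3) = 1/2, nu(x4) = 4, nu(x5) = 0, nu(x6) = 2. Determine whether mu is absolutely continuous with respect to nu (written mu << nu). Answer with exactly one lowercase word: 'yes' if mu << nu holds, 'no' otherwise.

mu << nu means: every nu-null measurable set is also mu-null; equivalently, for every atom x, if nu({x}) = 0 then mu({x}) = 0.
Checking each atom:
  x1: nu = 8/3 > 0 -> no constraint.
  x2: nu = 3/2 > 0 -> no constraint.
  x3: nu = 1/2 > 0 -> no constraint.
  x4: nu = 4 > 0 -> no constraint.
  x5: nu = 0, mu = 5/4 > 0 -> violates mu << nu.
  x6: nu = 2 > 0 -> no constraint.
The atom(s) x5 violate the condition (nu = 0 but mu > 0). Therefore mu is NOT absolutely continuous w.r.t. nu.

no


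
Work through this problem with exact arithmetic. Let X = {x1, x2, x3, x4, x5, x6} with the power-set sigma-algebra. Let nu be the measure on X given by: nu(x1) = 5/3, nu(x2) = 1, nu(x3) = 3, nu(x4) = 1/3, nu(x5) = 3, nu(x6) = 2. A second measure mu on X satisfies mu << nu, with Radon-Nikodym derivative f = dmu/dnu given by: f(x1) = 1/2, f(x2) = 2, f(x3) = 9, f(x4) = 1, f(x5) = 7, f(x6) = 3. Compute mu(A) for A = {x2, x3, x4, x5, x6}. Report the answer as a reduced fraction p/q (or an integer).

By the defining property of the Radon-Nikodym derivative, for every measurable set A,
  mu(A) = integral_A f dnu.
Since nu is a discrete measure concentrated on the atoms of X, the integral over A reduces to the sum
  mu(A) = sum_{x in A} f(x) * nu({x}).
Computing each term:
  x2: f(x2) * nu(x2) = 2 * 1 = 2.
  x3: f(x3) * nu(x3) = 9 * 3 = 27.
  x4: f(x4) * nu(x4) = 1 * 1/3 = 1/3.
  x5: f(x5) * nu(x5) = 7 * 3 = 21.
  x6: f(x6) * nu(x6) = 3 * 2 = 6.
Summing: mu(A) = 2 + 27 + 1/3 + 21 + 6 = 169/3.

169/3


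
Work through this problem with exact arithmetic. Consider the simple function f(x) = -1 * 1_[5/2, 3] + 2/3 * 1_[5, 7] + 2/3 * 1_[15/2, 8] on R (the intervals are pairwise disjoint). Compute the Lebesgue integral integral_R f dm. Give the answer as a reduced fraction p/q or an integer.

For a simple function f = sum_i c_i * 1_{A_i} with disjoint A_i,
  integral f dm = sum_i c_i * m(A_i).
Lengths of the A_i:
  m(A_1) = 3 - 5/2 = 1/2.
  m(A_2) = 7 - 5 = 2.
  m(A_3) = 8 - 15/2 = 1/2.
Contributions c_i * m(A_i):
  (-1) * (1/2) = -1/2.
  (2/3) * (2) = 4/3.
  (2/3) * (1/2) = 1/3.
Total: -1/2 + 4/3 + 1/3 = 7/6.

7/6


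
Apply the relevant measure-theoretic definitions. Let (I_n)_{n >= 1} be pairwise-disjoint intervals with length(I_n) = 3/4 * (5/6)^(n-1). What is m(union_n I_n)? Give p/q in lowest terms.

By countable additivity of the Lebesgue measure on pairwise disjoint measurable sets,
  m(union_{n >= 1} I_n) = sum_{n >= 1} m(I_n) = sum_{n >= 1} a * r^(n-1),
  with a = 3/4 and r = 5/6.
Since 0 < r = 5/6 < 1, the geometric series converges:
  sum_{n >= 1} a * r^(n-1) = a / (1 - r).
  = 3/4 / (1 - 5/6)
  = 3/4 / (1/6)
  = 9/2.

9/2


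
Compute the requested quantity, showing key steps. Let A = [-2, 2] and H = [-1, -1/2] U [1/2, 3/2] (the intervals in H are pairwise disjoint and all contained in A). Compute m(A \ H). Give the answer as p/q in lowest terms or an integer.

The ambient interval has length m(A) = 2 - (-2) = 4.
Since the holes are disjoint and sit inside A, by finite additivity
  m(H) = sum_i (b_i - a_i), and m(A \ H) = m(A) - m(H).
Computing the hole measures:
  m(H_1) = -1/2 - (-1) = 1/2.
  m(H_2) = 3/2 - 1/2 = 1.
Summed: m(H) = 1/2 + 1 = 3/2.
So m(A \ H) = 4 - 3/2 = 5/2.

5/2


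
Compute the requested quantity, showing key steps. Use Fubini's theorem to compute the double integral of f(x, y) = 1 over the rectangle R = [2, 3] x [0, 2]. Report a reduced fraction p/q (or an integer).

f(x, y) is a tensor product of a function of x and a function of y, and both factors are bounded continuous (hence Lebesgue integrable) on the rectangle, so Fubini's theorem applies:
  integral_R f d(m x m) = (integral_a1^b1 1 dx) * (integral_a2^b2 1 dy).
Inner integral in x: integral_{2}^{3} 1 dx = (3^1 - 2^1)/1
  = 1.
Inner integral in y: integral_{0}^{2} 1 dy = (2^1 - 0^1)/1
  = 2.
Product: (1) * (2) = 2.

2


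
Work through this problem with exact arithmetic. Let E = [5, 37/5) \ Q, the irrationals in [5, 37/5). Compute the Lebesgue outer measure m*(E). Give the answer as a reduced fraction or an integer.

The interval I = [5, 37/5) has m(I) = 37/5 - 5 = 12/5 (endpoints are measure-zero, so open/closed/half-open agree). Write I = (I cap Q) u (I \ Q). The rationals in I are countable, so m*(I cap Q) = 0 (cover each rational by intervals whose total length is arbitrarily small). By countable subadditivity m*(I) <= m*(I cap Q) + m*(I \ Q), hence m*(I \ Q) >= m(I) = 12/5. The reverse inequality m*(I \ Q) <= m*(I) = 12/5 is trivial since (I \ Q) is a subset of I. Therefore m*(I \ Q) = 12/5.

12/5
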